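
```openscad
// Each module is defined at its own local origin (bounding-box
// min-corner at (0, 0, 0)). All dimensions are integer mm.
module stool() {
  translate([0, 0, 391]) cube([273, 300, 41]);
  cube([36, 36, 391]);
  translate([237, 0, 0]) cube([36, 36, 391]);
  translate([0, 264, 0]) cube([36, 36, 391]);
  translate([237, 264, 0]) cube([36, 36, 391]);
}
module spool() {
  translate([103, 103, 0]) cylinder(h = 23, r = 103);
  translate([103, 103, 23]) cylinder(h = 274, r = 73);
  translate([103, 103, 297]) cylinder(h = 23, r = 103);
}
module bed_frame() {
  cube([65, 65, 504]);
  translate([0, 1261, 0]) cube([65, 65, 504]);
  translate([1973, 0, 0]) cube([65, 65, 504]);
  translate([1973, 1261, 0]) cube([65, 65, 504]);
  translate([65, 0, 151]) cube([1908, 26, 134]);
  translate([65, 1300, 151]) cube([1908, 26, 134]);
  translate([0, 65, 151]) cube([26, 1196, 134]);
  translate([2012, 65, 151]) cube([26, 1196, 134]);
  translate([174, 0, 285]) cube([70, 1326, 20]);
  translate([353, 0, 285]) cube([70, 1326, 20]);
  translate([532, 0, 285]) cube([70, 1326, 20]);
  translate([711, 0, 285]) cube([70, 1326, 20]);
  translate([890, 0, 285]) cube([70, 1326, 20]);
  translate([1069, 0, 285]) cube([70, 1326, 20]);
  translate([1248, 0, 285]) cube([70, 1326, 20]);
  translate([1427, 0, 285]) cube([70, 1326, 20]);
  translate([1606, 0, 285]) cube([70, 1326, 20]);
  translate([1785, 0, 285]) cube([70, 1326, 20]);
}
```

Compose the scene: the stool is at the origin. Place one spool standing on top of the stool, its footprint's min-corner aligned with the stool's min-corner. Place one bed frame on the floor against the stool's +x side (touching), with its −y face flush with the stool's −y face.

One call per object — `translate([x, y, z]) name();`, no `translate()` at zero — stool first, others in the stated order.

stool();
translate([0, 0, 432]) spool();
translate([273, 0, 0]) bed_frame();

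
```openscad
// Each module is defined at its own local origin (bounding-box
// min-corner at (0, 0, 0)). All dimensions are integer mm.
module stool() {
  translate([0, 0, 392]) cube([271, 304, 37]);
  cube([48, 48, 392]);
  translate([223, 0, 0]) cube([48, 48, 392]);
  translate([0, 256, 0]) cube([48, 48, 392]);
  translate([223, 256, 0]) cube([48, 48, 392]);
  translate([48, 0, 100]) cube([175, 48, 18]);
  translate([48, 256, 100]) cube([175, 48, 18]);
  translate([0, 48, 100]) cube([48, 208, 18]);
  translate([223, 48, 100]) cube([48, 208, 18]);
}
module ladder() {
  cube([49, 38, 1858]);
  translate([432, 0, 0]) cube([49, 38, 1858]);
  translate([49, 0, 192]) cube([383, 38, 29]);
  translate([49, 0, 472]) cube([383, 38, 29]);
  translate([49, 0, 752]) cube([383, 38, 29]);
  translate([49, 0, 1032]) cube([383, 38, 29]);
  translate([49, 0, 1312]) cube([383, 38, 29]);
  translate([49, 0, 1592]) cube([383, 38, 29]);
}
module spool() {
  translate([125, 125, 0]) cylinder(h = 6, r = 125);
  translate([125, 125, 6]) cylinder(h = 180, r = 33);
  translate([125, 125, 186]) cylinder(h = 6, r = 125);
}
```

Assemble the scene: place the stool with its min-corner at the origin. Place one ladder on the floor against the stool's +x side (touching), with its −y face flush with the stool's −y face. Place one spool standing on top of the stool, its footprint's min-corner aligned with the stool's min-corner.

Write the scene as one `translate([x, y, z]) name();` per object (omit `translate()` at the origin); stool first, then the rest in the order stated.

stool();
translate([271, 0, 0]) ladder();
translate([0, 0, 429]) spool();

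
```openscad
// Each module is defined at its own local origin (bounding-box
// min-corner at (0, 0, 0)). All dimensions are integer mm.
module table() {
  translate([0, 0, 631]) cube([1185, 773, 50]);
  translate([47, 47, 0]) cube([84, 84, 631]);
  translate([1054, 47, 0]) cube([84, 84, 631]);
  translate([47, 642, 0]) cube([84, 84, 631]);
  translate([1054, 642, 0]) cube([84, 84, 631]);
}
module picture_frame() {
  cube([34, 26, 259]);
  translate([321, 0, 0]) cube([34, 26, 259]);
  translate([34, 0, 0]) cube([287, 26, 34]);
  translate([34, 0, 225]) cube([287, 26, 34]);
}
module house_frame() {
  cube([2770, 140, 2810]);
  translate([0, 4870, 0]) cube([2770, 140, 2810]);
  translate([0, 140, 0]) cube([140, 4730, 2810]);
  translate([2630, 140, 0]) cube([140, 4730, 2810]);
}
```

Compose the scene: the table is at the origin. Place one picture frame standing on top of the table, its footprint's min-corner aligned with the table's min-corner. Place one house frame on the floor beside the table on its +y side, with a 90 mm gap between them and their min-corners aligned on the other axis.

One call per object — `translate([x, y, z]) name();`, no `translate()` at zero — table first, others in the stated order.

table();
translate([0, 0, 681]) picture_frame();
translate([0, 863, 0]) house_frame();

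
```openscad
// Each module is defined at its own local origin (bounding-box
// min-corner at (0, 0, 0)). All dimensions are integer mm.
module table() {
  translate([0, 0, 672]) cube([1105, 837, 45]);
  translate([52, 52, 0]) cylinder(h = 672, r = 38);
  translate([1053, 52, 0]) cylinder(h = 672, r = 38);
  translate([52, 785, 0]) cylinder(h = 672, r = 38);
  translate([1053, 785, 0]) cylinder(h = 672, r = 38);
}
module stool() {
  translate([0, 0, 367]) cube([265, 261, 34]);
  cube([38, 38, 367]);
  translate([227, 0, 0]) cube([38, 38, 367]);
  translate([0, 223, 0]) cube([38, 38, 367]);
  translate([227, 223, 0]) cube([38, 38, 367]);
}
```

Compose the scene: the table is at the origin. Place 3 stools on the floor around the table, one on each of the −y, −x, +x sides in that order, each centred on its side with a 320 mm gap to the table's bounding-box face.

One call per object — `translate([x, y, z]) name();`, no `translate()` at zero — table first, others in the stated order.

table();
translate([420, -581, 0]) stool();
translate([-585, 288, 0]) stool();
translate([1425, 288, 0]) stool();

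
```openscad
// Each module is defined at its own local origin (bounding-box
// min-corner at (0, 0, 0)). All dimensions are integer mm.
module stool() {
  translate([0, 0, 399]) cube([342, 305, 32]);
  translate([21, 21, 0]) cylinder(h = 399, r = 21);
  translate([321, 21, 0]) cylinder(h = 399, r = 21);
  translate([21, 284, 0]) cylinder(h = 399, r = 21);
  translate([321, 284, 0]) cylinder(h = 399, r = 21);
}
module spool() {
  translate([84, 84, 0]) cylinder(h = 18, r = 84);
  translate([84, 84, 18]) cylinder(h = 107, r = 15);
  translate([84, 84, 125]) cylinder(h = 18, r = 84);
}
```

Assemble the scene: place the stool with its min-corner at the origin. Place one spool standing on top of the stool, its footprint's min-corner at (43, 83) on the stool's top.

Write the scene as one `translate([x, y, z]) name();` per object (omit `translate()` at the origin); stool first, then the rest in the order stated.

stool();
translate([43, 83, 431]) spool();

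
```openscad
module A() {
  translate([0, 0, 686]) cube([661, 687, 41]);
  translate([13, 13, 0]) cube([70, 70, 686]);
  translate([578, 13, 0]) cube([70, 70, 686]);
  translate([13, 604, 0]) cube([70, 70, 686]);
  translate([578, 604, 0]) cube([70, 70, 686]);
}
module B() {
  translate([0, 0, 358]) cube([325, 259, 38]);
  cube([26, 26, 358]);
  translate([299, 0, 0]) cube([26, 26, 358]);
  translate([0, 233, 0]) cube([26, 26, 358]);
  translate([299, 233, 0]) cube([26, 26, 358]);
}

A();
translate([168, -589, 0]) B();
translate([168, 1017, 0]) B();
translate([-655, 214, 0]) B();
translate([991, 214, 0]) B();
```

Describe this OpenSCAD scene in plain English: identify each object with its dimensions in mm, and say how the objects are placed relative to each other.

A is a table with a 661×687 mm rectangular top, 41 mm thick, top surface at z = 727 mm, supported by four 70×70 mm square legs, each inset 13 mm from the nearest pair of top edges, running from the floor.

B is a simple wooden stool: a rectangular seat 325 mm (x) by 259 mm (y), 38 mm thick, top face at z = 396 mm, on four square legs, each 26×26 mm in cross-section. The legs rest on z = 0, each flush with a corner of the seat.

Four stools sit around the table at the −y, +y, −x, +x sides.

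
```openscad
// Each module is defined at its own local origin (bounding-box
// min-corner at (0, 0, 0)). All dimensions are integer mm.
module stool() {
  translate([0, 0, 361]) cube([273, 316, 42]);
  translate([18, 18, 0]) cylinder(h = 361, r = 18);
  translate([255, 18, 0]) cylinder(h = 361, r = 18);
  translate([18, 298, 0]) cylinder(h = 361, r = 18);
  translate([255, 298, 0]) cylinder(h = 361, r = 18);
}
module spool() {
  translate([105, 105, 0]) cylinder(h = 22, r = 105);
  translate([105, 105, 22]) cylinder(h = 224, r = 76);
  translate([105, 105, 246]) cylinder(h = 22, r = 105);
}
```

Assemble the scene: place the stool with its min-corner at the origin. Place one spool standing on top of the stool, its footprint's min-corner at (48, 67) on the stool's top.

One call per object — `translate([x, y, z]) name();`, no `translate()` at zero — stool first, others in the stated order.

stool();
translate([48, 67, 403]) spool();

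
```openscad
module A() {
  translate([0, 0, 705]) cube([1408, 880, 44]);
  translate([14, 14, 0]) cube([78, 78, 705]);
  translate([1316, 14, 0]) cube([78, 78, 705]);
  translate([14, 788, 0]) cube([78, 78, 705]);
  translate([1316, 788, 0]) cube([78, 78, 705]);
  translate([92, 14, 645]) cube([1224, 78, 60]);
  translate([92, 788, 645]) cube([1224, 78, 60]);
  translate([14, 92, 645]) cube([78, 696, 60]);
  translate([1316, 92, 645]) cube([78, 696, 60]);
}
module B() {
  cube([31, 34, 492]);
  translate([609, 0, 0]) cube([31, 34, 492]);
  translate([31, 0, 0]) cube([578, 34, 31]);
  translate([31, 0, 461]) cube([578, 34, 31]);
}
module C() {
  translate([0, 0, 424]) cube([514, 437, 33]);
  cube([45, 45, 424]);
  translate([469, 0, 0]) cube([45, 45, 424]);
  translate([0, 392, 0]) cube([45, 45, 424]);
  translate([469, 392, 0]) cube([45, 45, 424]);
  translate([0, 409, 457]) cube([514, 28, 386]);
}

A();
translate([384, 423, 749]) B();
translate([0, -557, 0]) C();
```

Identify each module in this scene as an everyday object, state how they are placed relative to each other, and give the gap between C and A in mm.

The chair's nearest face is 120 mm from the table's −y face.

A is a table. B is a picture frame. C is a chair. The picture frame is on top of the table, centred. The chair is on the floor beside the table on its −y side. The gap between the chair and the table is 120 mm.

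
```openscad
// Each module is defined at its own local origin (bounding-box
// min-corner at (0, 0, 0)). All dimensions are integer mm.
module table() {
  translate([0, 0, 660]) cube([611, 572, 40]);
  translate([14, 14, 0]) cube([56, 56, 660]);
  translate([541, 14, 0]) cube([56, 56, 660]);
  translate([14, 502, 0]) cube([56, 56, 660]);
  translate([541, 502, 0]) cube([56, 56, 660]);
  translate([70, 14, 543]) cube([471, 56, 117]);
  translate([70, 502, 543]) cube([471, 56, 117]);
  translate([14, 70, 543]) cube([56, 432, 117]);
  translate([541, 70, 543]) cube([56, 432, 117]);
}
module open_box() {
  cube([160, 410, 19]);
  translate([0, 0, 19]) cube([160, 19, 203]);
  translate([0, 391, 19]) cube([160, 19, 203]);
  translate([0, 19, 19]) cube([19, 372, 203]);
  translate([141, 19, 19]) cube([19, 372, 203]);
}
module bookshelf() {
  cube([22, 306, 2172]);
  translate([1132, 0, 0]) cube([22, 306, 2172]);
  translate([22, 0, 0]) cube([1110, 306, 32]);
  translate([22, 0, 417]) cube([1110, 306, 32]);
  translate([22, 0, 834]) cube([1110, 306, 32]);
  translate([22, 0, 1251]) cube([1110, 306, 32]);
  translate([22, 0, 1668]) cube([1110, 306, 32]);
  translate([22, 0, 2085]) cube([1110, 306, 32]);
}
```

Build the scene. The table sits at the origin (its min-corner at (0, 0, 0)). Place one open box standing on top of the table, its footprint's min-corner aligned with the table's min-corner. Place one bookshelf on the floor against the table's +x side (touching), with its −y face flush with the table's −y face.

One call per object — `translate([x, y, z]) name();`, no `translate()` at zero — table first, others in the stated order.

table();
translate([0, 0, 700]) open_box();
translate([611, 0, 0]) bookshelf();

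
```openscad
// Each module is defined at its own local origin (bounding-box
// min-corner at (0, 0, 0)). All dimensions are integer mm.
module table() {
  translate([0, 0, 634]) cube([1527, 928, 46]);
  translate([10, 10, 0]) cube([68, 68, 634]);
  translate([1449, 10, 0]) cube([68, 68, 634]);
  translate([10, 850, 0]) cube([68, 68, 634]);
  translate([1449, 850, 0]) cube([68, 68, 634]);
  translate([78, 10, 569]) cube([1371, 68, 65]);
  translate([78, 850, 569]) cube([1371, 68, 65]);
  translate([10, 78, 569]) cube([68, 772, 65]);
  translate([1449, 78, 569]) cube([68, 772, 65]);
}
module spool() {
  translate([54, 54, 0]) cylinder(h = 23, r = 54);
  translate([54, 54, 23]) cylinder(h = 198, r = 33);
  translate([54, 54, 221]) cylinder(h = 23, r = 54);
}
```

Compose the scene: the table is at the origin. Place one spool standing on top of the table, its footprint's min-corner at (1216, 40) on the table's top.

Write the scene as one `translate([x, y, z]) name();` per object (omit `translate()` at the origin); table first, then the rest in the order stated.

table();
translate([1216, 40, 680]) spool();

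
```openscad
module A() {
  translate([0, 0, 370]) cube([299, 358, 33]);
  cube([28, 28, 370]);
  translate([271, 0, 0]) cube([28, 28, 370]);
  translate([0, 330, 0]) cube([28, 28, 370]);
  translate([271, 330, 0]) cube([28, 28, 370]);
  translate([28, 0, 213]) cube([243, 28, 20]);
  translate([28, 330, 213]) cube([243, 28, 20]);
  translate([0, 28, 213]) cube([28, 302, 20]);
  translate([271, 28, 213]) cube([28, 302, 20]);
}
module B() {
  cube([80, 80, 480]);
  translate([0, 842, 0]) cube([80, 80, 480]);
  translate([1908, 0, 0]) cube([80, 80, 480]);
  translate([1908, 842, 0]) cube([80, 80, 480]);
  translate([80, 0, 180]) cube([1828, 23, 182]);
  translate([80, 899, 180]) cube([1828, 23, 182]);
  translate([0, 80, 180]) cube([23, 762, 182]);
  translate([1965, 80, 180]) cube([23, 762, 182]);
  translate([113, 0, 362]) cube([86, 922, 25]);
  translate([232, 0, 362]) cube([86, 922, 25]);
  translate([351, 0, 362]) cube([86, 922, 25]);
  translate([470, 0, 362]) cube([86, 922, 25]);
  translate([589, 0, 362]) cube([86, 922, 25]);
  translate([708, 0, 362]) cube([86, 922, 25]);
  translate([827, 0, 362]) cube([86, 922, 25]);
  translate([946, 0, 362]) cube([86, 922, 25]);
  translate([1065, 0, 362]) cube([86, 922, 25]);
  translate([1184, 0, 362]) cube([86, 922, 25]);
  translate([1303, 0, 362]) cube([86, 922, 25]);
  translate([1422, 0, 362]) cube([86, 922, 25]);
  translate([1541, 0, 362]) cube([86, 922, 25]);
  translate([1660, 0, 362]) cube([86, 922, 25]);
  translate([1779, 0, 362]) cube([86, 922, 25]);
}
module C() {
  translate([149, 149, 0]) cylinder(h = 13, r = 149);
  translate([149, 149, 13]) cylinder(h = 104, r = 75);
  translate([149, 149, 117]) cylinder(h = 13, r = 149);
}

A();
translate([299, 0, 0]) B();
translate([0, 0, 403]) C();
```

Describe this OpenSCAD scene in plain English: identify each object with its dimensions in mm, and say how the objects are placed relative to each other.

A is a four-legged stool. The seat is a 299×358×33 mm slab whose top surface is at z = 403 mm; four square legs, each 28×28 mm in cross-section, run from the floor (z = 0) to the underside of the seat, each flush with a corner of the seat. Four stretchers, 28 mm wide and 20 mm tall, connect adjacent legs with their undersides at z = 213 mm, each running between the inner faces of the legs it joins and aligned with the legs' outer faces on the other axis.

B is a bed frame 1988 mm long (x) by 922 mm wide (y). Four 80×80 mm corner posts, 480 mm tall, at the corners of the footprint. Four rails of 23 mm thickness and 182 mm height run between adjacent posts with their undersides at z = 180 mm, their outer faces flush with the outside of the frame (the two x-running rails run between the posts' inner faces; the two y-running rails run between the posts' inner faces). 15 slats, each 86 mm wide (x) and 25 mm thick, lie across the top of the two x-running rails, running the full 922 mm width of the frame in y; the slats are evenly spaced along x between the inner faces of the end posts with equal gaps (rounded down to the nearest mm) at the −x end and between each pair — any rounding remainder accumulates at the +x end.

C is a spool: two coaxial disc flanges of radius 149 mm and thickness 13 mm, joined by a core cylinder of radius 75 mm and height 104 mm. The lower flange rests on z = 0 and the three cylinders share a vertical axis.

The bed frame is against the stool's +x side, with their −y faces flush. The spool is on top of the stool.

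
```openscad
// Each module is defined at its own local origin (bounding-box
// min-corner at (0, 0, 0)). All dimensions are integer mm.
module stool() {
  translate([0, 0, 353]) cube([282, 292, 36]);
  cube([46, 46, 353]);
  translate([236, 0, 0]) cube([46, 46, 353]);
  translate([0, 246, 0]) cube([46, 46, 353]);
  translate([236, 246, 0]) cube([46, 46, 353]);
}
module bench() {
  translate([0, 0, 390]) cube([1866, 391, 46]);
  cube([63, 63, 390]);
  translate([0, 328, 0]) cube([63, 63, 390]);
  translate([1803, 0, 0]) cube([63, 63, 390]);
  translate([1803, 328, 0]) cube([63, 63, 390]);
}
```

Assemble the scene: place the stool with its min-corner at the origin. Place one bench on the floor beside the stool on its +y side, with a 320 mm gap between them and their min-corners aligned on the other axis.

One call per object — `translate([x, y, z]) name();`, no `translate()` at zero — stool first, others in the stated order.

stool();
translate([0, 612, 0]) bench();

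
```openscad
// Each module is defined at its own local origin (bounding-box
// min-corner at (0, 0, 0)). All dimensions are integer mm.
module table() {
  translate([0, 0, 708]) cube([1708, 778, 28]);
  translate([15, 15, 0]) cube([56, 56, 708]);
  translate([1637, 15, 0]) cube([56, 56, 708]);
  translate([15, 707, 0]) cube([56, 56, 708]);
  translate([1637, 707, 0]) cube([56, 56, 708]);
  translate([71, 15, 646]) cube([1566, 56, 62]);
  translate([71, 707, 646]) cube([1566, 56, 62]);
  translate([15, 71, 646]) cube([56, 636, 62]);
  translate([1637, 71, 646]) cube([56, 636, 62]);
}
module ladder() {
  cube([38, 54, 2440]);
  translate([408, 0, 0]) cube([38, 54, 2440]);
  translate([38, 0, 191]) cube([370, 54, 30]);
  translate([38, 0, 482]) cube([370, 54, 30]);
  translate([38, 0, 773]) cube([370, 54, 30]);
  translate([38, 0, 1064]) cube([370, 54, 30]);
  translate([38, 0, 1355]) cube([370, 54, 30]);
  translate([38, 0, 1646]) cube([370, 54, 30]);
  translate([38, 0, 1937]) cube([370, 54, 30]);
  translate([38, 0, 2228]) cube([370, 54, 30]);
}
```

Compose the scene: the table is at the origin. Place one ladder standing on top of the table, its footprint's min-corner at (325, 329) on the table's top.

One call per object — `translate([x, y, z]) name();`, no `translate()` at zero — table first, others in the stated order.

table();
translate([325, 329, 736]) ladder();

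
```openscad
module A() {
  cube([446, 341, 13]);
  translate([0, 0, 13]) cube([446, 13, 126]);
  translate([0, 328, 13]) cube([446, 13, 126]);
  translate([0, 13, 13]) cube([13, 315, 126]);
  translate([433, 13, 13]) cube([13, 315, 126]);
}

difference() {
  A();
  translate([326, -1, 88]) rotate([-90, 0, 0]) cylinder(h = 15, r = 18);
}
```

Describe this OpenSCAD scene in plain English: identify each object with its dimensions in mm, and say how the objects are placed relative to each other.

A is an open-topped rectangular box: outside dimensions 446×341×139 mm, with a uniform wall and base thickness of 13 mm. The base is a full 446×341 slab on the floor; four walls sit on top of the base. The front and back walls (the −y and +y sides) span the full width; the two side walls fit between them.

The open box has a circular hole of radius 18 mm through its front wall, centred at (x = 326, z = 88).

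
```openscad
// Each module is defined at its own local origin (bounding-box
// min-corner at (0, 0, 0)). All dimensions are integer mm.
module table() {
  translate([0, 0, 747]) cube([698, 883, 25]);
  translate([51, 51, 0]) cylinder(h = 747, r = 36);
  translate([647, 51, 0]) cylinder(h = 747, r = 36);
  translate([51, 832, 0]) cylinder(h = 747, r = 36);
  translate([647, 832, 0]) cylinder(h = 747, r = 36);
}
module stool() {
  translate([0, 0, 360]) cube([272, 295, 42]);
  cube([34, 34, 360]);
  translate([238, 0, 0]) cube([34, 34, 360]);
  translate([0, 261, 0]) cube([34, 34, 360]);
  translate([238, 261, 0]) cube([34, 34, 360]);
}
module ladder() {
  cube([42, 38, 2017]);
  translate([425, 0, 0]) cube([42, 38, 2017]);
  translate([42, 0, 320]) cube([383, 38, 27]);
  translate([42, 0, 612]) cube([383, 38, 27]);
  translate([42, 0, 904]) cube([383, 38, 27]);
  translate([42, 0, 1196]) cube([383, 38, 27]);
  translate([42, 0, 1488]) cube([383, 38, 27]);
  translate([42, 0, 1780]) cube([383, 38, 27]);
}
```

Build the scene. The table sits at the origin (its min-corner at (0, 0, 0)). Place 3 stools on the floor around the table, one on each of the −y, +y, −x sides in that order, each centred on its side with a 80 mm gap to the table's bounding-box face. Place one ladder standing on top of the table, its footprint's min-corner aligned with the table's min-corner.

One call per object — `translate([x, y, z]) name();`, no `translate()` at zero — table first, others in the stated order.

table();
translate([213, -375, 0]) stool();
translate([213, 963, 0]) stool();
translate([-352, 294, 0]) stool();
translate([0, 0, 772]) ladder();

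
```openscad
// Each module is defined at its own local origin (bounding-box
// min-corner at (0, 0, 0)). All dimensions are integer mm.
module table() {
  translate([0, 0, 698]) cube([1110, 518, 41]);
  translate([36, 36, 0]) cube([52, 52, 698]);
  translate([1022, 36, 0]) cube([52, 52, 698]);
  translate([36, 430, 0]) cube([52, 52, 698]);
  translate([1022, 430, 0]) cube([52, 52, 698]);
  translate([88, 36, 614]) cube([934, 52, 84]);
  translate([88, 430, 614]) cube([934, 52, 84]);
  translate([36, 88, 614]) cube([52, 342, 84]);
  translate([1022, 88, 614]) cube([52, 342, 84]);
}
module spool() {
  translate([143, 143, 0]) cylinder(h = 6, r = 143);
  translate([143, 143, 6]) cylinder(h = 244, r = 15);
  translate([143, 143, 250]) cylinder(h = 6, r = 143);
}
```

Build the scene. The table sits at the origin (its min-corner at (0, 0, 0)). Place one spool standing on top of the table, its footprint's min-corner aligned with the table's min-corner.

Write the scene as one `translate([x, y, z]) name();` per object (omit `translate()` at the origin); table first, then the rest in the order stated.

table();
translate([0, 0, 739]) spool();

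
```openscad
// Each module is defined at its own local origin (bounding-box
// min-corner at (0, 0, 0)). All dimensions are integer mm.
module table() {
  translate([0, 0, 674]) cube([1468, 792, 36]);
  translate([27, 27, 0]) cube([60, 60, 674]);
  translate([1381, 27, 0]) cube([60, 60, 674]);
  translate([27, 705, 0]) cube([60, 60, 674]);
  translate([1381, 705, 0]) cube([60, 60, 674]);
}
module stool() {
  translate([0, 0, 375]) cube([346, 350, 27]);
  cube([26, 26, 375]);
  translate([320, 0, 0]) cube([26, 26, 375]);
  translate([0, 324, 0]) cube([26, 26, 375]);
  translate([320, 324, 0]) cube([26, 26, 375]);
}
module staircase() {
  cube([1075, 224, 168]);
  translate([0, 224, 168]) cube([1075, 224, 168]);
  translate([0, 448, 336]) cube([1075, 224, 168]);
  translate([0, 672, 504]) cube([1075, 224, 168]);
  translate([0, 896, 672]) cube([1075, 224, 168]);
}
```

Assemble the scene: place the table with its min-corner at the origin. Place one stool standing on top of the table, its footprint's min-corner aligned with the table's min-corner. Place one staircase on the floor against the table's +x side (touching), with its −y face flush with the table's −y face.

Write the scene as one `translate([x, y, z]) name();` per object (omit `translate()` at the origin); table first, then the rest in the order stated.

table();
translate([0, 0, 710]) stool();
translate([1468, 0, 0]) staircase();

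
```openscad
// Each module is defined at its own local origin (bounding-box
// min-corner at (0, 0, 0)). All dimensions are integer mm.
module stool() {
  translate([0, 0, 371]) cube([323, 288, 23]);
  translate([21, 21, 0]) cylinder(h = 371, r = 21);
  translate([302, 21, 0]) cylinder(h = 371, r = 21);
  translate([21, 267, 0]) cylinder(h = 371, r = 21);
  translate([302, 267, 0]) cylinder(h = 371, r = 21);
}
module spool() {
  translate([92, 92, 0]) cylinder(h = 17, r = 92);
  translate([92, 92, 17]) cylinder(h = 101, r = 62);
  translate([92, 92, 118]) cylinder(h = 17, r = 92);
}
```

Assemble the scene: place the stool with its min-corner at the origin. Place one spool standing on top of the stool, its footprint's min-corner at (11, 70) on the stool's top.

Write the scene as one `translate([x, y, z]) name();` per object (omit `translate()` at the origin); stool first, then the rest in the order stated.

stool();
translate([11, 70, 394]) spool();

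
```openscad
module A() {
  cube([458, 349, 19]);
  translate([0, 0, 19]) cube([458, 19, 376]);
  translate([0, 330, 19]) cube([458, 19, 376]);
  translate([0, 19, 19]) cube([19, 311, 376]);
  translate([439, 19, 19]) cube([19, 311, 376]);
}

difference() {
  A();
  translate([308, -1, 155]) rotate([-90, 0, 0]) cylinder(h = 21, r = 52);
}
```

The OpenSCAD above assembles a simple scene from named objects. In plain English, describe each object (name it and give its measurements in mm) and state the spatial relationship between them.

A is an open storage box with external size 458×349×395 mm and wall thickness 19 mm (the base is also 19 mm thick). The base covers the whole footprint; the four walls stand on the base, with the y-facing walls full-width and the x-facing walls fitting between their inner faces.

The open box has a circular hole of radius 52 mm through its front wall, centred at (x = 308, z = 155).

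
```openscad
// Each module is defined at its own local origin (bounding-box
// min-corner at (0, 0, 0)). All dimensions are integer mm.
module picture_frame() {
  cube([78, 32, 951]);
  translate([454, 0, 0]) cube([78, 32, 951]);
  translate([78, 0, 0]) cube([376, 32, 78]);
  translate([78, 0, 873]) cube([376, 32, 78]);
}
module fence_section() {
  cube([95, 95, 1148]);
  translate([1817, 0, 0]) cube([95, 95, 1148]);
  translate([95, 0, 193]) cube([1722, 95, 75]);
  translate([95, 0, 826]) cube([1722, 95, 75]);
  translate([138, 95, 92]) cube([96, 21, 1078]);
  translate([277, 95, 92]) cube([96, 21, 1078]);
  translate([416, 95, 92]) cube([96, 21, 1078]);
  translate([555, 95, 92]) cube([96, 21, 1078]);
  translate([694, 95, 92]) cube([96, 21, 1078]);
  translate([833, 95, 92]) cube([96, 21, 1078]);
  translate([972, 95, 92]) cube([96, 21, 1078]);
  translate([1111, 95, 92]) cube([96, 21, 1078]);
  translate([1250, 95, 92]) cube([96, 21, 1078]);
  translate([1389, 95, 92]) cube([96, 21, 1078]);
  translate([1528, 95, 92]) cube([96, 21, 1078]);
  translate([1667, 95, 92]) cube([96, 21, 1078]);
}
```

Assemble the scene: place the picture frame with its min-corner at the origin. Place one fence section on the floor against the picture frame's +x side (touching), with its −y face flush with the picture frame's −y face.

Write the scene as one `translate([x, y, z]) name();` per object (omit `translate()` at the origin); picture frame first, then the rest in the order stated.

picture_frame();
translate([532, 0, 0]) fence_section();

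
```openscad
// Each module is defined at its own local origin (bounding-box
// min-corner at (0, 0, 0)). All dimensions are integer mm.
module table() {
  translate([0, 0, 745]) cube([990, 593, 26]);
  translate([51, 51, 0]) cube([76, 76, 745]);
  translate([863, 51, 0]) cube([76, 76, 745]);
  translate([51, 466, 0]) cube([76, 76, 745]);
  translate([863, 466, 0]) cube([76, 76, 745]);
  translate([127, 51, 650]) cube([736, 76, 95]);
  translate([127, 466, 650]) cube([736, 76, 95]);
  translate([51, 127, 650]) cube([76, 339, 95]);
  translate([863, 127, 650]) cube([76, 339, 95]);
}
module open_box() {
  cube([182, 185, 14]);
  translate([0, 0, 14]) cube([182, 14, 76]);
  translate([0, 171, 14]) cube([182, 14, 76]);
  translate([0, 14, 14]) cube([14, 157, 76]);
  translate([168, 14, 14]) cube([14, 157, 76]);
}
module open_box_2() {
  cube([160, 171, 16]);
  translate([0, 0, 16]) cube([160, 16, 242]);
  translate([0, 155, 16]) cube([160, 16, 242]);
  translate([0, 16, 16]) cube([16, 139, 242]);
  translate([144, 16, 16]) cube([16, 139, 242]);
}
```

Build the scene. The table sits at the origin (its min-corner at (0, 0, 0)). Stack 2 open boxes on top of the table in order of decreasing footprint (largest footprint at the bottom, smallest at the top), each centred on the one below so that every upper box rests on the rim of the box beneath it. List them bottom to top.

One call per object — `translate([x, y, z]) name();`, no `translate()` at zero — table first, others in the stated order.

table();
translate([404, 204, 771]) open_box();
translate([415, 211, 861]) open_box_2();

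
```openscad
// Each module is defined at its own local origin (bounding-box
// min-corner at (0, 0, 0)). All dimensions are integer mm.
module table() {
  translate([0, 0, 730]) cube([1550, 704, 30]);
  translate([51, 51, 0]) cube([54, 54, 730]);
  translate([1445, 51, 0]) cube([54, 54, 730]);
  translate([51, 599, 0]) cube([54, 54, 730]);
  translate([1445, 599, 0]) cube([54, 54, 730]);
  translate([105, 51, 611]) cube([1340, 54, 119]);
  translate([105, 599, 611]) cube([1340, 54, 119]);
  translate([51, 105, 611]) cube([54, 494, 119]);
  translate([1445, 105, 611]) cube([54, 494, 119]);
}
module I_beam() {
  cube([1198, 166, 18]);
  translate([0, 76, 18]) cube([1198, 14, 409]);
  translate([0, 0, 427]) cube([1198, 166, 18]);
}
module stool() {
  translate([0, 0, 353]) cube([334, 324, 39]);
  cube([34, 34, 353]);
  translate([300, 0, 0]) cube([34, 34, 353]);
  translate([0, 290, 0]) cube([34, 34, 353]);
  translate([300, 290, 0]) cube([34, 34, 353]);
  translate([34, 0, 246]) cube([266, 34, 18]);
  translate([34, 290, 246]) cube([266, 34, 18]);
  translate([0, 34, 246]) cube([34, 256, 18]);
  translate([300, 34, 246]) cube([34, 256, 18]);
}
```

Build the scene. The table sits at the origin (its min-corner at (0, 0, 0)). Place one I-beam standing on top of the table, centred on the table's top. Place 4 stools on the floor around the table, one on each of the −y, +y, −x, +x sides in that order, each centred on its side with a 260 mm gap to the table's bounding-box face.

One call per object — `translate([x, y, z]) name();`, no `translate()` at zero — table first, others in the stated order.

table();
translate([176, 269, 760]) I_beam();
translate([608, -584, 0]) stool();
translate([608, 964, 0]) stool();
translate([-594, 190, 0]) stool();
translate([1810, 190, 0]) stool();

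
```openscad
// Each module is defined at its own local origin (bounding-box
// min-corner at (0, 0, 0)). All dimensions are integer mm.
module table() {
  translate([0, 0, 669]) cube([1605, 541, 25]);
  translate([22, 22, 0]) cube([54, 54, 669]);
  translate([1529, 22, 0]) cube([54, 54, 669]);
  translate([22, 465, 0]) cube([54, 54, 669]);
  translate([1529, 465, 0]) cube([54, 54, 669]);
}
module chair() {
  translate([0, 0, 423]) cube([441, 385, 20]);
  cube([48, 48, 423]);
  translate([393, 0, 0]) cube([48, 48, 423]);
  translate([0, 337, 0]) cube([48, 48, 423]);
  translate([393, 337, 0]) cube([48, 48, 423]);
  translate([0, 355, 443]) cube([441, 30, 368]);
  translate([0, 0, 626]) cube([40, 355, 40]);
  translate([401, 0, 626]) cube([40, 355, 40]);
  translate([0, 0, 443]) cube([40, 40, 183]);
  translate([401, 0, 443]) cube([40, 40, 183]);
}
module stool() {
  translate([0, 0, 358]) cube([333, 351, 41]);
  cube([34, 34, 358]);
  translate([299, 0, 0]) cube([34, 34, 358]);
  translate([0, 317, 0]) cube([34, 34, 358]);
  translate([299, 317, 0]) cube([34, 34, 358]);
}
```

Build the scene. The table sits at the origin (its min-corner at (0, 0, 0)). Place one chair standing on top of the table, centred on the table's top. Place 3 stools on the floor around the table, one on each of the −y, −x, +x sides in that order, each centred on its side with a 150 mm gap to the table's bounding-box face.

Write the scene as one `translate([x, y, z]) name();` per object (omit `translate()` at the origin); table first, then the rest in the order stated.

table();
translate([582, 78, 694]) chair();
translate([636, -501, 0]) stool();
translate([-483, 95, 0]) stool();
translate([1755, 95, 0]) stool();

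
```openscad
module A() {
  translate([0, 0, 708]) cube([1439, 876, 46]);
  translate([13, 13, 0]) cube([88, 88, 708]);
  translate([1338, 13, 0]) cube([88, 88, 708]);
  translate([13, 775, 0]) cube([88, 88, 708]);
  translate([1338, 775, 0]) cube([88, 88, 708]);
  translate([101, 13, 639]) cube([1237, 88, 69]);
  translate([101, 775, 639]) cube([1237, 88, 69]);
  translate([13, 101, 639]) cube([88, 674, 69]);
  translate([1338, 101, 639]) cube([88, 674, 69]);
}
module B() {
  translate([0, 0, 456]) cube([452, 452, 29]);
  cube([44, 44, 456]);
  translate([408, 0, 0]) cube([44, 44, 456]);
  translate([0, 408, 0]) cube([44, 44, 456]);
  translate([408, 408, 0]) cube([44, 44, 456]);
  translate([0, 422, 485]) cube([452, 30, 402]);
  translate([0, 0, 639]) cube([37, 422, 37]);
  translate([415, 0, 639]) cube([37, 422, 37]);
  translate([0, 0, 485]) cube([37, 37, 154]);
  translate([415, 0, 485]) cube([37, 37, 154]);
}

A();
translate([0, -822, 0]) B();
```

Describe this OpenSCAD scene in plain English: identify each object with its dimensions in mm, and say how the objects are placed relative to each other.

A is a table: top 1439 mm (x) × 876 mm (y), 46 mm thick, upper face at z = 754 mm, on four 88×88 mm square legs, each inset 13 mm from the nearest pair of top edges, running from z = 0 to the bottom of the top. Four apron rails, 88 mm thick and 69 mm tall, run between adjacent legs with their top edges flush with the underside of the top and their outer faces flush with the legs' outer faces.

B is a chair. The seat is a 452×452×29 mm slab with its top at z = 485 mm, on four 44×44 mm corner legs (flush with the seat edges, standing on z = 0). A flat backrest 30 mm thick, 402 mm tall, spans the full seat width and rises from the seat top along its +y edge, rear face flush with the rear of the seat. Two armrests of 37×37 mm section run along each side from the seat's front edge to the front of the backrest, top faces 191 mm above the seat top and outer faces flush with the seat's x-edges; a 37×37 mm post under the front of each armrest stands on the seat at the front corner.

The chair is on the floor beside the table on its −y side.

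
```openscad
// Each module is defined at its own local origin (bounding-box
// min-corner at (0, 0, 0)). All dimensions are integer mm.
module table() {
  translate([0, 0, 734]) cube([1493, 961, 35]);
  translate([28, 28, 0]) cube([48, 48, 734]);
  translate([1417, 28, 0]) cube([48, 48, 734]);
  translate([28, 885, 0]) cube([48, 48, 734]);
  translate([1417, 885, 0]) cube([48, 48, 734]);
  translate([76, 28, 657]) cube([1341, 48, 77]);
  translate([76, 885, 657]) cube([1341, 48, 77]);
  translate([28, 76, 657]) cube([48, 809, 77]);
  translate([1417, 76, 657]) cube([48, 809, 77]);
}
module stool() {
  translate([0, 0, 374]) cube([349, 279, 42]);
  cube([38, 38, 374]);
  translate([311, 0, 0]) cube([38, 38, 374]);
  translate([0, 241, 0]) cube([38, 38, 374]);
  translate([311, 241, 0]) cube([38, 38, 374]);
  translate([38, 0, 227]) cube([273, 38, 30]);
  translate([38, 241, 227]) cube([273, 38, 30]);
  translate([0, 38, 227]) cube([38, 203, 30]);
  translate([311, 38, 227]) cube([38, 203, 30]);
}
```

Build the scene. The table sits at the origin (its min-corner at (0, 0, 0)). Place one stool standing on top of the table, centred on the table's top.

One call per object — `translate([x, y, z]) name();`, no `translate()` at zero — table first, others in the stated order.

table();
translate([572, 341, 769]) stool();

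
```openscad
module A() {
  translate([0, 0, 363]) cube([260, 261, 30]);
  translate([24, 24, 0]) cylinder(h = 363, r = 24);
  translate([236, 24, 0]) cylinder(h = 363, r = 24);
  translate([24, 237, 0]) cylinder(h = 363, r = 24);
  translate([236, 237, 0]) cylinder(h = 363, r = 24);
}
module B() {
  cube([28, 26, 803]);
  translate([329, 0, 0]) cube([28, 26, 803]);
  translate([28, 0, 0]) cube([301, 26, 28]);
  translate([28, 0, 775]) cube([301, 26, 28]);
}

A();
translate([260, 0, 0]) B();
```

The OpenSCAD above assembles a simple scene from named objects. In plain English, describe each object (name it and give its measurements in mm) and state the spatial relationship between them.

A is a four-legged stool. The seat is a 260×261×30 mm slab whose top surface is at z = 393 mm; four round legs, each 48 mm in diameter, run from the floor (z = 0) to the underside of the seat, each leg's axis is inset half a diameter from the nearest pair of seat edges (so the leg's bounding box is flush with the corner).

B is a picture frame with a 301×747 mm rectangular opening (x by z) and a uniform 28 mm border on every side. Frame depth is 26 mm along y. It is built from two vertical stiles running the full outside height and two horizontal rails spanning the gap between the stiles.

The picture frame is against the stool's +x side, with their −y faces flush.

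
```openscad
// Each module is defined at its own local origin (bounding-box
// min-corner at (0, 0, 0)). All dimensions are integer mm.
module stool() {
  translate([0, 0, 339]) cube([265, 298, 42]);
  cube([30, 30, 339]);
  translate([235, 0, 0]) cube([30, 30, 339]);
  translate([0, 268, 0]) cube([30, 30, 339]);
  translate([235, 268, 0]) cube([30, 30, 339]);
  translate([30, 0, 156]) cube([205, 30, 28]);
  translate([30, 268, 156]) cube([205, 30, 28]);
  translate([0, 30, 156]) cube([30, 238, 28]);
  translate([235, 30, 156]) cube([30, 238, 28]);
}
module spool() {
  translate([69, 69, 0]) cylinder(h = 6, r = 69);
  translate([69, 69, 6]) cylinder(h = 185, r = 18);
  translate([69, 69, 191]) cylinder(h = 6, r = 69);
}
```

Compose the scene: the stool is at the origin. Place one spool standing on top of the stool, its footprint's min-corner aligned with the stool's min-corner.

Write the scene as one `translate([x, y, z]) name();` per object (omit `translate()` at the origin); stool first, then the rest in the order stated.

stool();
translate([0, 0, 381]) spool();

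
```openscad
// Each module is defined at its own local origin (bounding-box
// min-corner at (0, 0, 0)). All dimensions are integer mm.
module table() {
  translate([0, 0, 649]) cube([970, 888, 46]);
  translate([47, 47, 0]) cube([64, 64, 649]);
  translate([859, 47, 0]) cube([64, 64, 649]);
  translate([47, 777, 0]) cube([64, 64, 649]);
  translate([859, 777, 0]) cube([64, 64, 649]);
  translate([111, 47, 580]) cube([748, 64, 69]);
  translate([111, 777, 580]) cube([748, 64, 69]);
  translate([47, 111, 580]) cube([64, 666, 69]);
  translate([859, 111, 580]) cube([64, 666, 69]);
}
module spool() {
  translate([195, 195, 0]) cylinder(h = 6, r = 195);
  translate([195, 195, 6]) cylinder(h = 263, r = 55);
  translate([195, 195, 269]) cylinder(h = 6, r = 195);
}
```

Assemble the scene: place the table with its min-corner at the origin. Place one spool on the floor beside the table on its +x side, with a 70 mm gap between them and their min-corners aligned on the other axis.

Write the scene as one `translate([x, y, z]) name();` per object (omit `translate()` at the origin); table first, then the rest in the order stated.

table();
translate([1040, 0, 0]) spool();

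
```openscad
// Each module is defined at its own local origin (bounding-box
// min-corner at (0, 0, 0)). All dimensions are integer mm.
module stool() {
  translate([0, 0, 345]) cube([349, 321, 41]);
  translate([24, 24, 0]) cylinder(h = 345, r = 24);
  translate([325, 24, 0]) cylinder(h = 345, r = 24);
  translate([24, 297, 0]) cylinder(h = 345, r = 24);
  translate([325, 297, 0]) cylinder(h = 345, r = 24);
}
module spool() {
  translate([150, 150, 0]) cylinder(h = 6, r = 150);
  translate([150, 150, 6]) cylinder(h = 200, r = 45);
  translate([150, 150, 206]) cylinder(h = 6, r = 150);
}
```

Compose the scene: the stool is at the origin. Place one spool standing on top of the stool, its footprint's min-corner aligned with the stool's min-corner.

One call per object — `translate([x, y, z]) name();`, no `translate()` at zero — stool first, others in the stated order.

stool();
translate([0, 0, 386]) spool();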